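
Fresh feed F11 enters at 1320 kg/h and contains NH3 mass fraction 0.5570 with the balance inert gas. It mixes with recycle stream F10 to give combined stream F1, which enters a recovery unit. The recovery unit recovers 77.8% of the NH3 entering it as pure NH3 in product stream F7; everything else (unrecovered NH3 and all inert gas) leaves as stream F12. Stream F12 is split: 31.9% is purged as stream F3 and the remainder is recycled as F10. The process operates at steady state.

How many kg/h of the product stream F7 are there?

673.9 kg/h

NH3 in F1: m_A = 1320×0.557 + (1−0.319)·(1−0.778)·m_A, so m_A = 735.24/0.8488 = 866.19 kg/h.
Product F7 = 0.778×866.19 = 673.9 kg/h.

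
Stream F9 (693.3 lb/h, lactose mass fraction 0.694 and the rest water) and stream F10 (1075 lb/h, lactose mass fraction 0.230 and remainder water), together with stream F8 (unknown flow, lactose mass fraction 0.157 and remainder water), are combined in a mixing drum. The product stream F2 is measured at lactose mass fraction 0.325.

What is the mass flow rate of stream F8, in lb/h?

914.9 lb/h

Let F8 be the unknown flow. Total out = 1768.3 + F8.
lactose balance: 728.4 + 0.157·F8 = 0.325·(1768.3 + F8)
(0.157 − 0.325)·F8 = 0.325×1768.3 − 728.4 = -153.7
F8 = -153.7 / -0.168 = 914.9 lb/h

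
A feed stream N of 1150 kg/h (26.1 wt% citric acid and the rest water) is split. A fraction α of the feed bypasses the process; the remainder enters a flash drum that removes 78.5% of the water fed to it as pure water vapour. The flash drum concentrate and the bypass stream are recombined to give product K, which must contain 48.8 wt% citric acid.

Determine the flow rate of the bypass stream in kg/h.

All 1150×0.261 = 300.15 kg/h of citric acid reaches K, so K = 300.15/0.488 = 615.06 kg/h and vapour = 534.94 kg/h.
The evaporator receives (1−α)·1150 of feed at 0.739 water and removes 0.785 of that water:
0.785×0.739×(1−α)×1150 = 534.94
(1−α) = 534.94/667.13 = 0.8018;  α = 0.1982.
Bypass flow = 0.1982×1150 = 227.88 kg/h.

227.9 kg/h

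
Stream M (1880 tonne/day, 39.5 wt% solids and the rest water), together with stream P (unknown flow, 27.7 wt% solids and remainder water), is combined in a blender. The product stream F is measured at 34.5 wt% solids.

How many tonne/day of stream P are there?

1382 tonne/day

Let P be the unknown flow. Total out = 1880 + P.
solids balance: 742.6 + 0.277·P = 0.345·(1880 + P)
(0.277 − 0.345)·P = 0.345×1880 − 742.6 = -94
P = -94 / -0.068 = 1382.4 tonne/day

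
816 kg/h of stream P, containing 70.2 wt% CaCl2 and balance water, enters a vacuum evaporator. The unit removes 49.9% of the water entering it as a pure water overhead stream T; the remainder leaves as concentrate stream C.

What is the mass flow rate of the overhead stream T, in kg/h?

121.3 kg/h

water entering = 816×0.298 = 243.17 kg/h; overhead removed = 0.499×243.17 = 121.34 kg/h.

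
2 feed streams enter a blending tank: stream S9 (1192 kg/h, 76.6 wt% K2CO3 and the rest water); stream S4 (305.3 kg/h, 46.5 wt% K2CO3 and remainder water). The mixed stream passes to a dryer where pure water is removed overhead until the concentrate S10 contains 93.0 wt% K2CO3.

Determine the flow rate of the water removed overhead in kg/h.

362.9 kg/h

K2CO3 entering = 1192×0.766 + 305.3×0.465 = 1055 kg/h.
All K2CO3 reports to S10, so S10 = 1055/0.930 = 1134.4 kg/h.
Total feed = 1497.3 kg/h; overhead = 1497.3 − 1134.4 = 362.85 kg/h.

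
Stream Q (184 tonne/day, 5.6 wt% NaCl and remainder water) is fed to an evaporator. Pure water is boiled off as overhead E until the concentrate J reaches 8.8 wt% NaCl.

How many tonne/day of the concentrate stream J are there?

117.1 tonne/day

NaCl is conserved: 184×0.056 = 10.304 tonne/day all reports to the concentrate.
Concentrate = 10.304/(target fraction) = 117.09 tonne/day.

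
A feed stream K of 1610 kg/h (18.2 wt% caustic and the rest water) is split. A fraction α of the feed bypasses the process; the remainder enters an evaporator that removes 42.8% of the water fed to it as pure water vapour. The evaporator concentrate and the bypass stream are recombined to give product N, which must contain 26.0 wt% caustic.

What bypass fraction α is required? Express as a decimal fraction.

All 1610×0.182 = 293.02 kg/h of caustic reaches N, so N = 293.02/0.260 = 1127 kg/h and vapour = 483 kg/h.
The evaporator receives (1−α)·1610 of feed at 0.818 water and removes 0.428 of that water:
0.428×0.818×(1−α)×1610 = 483
(1−α) = 483/563.67 = 0.8569;  α = 0.1431.

0.143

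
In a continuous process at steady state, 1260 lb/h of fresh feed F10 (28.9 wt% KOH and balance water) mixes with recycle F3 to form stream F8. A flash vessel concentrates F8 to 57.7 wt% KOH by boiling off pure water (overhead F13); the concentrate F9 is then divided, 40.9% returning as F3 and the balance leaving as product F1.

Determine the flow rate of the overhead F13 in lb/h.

Overall KOH balance (none leaves overhead): KOH in fresh feed = KOH in product, i.e. 1260×0.289 = (1−0.409)·F9·0.577.
F9 = 364.14/(0.577×0.591) = 1067.8 lb/h.
Recycle F3 = 0.409×1067.8 = 436.75 lb/h.
Combined feed F8 = 1260 + 436.75 = 1696.7 lb/h.
Overhead F13 = F8 − F9 = 1696.7 − 1067.8 = 628.91 lb/h.

628.9 lb/h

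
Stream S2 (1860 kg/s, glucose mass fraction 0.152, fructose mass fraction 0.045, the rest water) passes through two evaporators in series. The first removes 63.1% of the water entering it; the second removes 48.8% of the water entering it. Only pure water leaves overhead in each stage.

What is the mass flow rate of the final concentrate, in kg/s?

648.6 kg/s

water in feed = 1860×0.803 = 1493.6 kg/s.
After stage 1: water left = (1−0.631)×1493.6 = 551.13; stream total = 917.55 kg/s.
After stage 2: water left = (1−0.488)×551.13 = 282.18; final concentrate = 648.6 kg/s.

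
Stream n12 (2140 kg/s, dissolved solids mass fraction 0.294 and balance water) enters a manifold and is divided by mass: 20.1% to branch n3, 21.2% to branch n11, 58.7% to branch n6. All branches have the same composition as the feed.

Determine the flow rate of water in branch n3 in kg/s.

303.7 kg/s

Branch n3 total = 0.201×2140 = 430.14 kg/s.
water in n3 = 0.706×430.14 = 303.68 kg/s.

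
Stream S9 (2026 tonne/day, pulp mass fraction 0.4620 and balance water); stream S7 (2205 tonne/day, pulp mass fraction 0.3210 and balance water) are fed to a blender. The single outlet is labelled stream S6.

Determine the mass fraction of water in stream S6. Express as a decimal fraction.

0.6115

Total flow out = 2026 + 2205 = 4231 tonne/day.
water in = 2026×0.538 + 2205×0.679 = 2587.2 tonne/day.
water mass fraction in S6 = 2587.2/4231 = 0.6115.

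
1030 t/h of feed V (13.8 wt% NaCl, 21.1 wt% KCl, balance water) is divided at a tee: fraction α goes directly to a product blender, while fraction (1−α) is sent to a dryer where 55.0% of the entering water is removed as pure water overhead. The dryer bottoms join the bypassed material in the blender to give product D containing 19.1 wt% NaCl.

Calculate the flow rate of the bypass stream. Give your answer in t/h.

All 1030×0.138 = 142.14 t/h of NaCl reaches D, so D = 142.14/0.191 = 744.19 t/h and vapour = 285.81 t/h.
The evaporator receives (1−α)·1030 of feed at 0.651 water and removes 0.550 of that water:
0.550×0.651×(1−α)×1030 = 285.81
(1−α) = 285.81/368.79 = 0.7750;  α = 0.2250.
Bypass flow = 0.2250×1030 = 231.76 t/h.

231.8 t/h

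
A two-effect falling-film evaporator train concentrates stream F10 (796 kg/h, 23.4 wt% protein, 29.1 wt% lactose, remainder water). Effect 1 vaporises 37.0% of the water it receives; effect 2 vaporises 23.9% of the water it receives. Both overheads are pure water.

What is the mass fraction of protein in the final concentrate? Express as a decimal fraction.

0.311

water in feed = 796×0.475 = 378.1 kg/h.
After stage 1: water left = (1−0.370)×378.1 = 238.2; stream total = 656.1 kg/h.
After stage 2: water left = (1−0.239)×238.2 = 181.27; final concentrate = 599.17 kg/h.
protein fraction = 186.26/599.17 = 0.311.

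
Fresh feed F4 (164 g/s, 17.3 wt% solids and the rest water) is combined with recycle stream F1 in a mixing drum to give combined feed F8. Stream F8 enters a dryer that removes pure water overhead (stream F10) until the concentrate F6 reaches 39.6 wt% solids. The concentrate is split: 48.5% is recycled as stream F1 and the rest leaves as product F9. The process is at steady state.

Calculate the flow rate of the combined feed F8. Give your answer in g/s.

231.5 g/s

Overall solids balance (none leaves overhead): solids in fresh feed = solids in product, i.e. 164×0.173 = (1−0.485)·F6·0.396.
F6 = 28.372/(0.396×0.515) = 139.12 g/s.
Recycle F1 = 0.485×139.12 = 67.473 g/s.
Combined feed F8 = 164 + 67.473 = 231.47 g/s.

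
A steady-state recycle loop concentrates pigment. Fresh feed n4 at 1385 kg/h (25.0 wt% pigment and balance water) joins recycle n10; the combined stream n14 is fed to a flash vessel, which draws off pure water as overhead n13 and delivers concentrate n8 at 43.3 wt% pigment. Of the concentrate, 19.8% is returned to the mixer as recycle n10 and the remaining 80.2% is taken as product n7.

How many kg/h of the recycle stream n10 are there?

197.4 kg/h

Overall pigment balance (none leaves overhead): pigment in fresh feed = pigment in product, i.e. 1385×0.250 = (1−0.198)·n8·0.433.
n8 = 346.25/(0.433×0.802) = 997.07 kg/h.
Recycle n10 = 0.198×997.07 = 197.42 kg/h.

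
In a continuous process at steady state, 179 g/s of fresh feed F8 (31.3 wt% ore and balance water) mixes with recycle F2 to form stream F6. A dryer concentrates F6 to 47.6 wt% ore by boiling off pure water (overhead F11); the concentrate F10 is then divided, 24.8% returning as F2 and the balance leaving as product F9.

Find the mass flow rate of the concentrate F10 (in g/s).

156.5 g/s

Overall ore balance (none leaves overhead): ore in fresh feed = ore in product, i.e. 179×0.313 = (1−0.248)·F10·0.476.
F10 = 56.027/(0.476×0.752) = 156.52 g/s.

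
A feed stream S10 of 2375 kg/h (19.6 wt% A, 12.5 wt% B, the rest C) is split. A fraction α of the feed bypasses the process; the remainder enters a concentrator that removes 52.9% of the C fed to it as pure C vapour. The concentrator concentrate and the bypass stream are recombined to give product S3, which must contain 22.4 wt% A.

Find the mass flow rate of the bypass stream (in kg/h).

1548 kg/h

All 2375×0.196 = 465.5 kg/h of A reaches S3, so S3 = 465.5/0.224 = 2078.1 kg/h and vapour = 296.88 kg/h.
The evaporator receives (1−α)·2375 of feed at 0.679 C and removes 0.529 of that C:
0.529×0.679×(1−α)×2375 = 296.88
(1−α) = 296.88/853.08 = 0.3480;  α = 0.6520.
Bypass flow = 0.6520×2375 = 1548.5 kg/h.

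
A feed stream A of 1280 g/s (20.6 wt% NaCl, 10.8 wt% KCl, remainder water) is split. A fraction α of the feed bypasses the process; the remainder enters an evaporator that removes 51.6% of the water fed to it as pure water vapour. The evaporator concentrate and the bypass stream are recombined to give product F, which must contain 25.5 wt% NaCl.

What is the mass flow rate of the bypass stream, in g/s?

All 1280×0.206 = 263.68 g/s of NaCl reaches F, so F = 263.68/0.255 = 1034 g/s and vapour = 245.96 g/s.
The evaporator receives (1−α)·1280 of feed at 0.686 water and removes 0.516 of that water:
0.516×0.686×(1−α)×1280 = 245.96
(1−α) = 245.96/453.09 = 0.5429;  α = 0.4571.
Bypass flow = 0.4571×1280 = 585.15 g/s.

585.1 g/s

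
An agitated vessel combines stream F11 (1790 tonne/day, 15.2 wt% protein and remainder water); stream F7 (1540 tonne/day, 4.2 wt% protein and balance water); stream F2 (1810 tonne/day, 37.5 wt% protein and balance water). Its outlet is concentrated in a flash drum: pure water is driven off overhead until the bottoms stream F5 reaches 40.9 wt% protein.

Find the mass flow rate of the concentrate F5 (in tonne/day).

2483 tonne/day

protein entering = 1790×0.152 + 1540×0.042 + 1810×0.375 = 1015.5 tonne/day.
All protein reports to F5, so F5 = 1015.5/0.409 = 2482.9 tonne/day.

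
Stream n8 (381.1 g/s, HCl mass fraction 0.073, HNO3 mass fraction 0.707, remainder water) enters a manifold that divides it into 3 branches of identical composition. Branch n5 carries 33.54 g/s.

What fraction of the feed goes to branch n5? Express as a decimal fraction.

Fraction to n5 = 33.54/381.1 = 0.0880.

0.088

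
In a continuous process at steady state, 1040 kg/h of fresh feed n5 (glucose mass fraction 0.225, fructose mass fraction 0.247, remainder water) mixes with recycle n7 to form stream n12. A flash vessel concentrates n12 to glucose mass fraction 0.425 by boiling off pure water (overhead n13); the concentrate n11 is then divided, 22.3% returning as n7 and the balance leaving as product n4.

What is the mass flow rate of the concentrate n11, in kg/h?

708.6 kg/h

Overall glucose balance (none leaves overhead): glucose in fresh feed = glucose in product, i.e. 1040×0.225 = (1−0.223)·n11·0.425.
n11 = 234/(0.425×0.777) = 708.61 kg/h.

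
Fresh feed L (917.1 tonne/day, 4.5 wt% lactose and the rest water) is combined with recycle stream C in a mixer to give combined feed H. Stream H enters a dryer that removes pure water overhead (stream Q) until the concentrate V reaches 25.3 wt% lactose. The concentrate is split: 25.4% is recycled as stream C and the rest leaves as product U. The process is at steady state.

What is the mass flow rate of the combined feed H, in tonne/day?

Overall lactose balance (none leaves overhead): lactose in fresh feed = lactose in product, i.e. 917.1×0.045 = (1−0.254)·V·0.253.
V = 41.27/(0.253×0.746) = 218.66 tonne/day.
Recycle C = 0.254×218.66 = 55.54 tonne/day.
Combined feed H = 917.1 + 55.54 = 972.64 tonne/day.

972.6 tonne/day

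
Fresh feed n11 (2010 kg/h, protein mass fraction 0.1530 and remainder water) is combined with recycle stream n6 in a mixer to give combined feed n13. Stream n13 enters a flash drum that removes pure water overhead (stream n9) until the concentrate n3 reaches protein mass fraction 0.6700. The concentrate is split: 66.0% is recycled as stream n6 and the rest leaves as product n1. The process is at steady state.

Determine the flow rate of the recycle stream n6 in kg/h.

Overall protein balance (none leaves overhead): protein in fresh feed = protein in product, i.e. 2010×0.153 = (1−0.660)·n3·0.670.
n3 = 307.53/(0.670×0.340) = 1350 kg/h.
Recycle n6 = 0.660×1350 = 891 kg/h.

891 kg/h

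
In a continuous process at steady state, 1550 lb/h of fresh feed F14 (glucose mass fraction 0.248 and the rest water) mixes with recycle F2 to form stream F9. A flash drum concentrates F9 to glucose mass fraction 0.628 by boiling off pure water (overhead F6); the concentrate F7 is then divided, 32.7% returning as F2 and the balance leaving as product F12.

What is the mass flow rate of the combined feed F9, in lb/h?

Overall glucose balance (none leaves overhead): glucose in fresh feed = glucose in product, i.e. 1550×0.248 = (1−0.327)·F7·0.628.
F7 = 384.4/(0.628×0.673) = 909.51 lb/h.
Recycle F2 = 0.327×909.51 = 297.41 lb/h.
Combined feed F9 = 1550 + 297.41 = 1847.4 lb/h.

1847 lb/h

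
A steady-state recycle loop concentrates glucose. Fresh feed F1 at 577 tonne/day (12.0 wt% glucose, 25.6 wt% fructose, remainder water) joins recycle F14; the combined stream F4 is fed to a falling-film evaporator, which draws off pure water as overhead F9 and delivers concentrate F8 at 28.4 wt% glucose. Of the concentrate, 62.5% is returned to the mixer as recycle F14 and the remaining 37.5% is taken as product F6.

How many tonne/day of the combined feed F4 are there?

Overall glucose balance (none leaves overhead): glucose in fresh feed = glucose in product, i.e. 577×0.120 = (1−0.625)·F8·0.284.
F8 = 69.24/(0.284×0.375) = 650.14 tonne/day.
Recycle F14 = 0.625×650.14 = 406.34 tonne/day.
Combined feed F4 = 577 + 406.34 = 983.34 tonne/day.

983.3 tonne/day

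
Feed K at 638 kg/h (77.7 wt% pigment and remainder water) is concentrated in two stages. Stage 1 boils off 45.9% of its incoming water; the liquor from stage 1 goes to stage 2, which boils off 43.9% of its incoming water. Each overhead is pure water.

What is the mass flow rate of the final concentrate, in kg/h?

538.9 kg/h

water in feed = 638×0.223 = 142.27 kg/h.
After stage 1: water left = (1−0.459)×142.27 = 76.97; stream total = 572.7 kg/h.
After stage 2: water left = (1−0.439)×76.97 = 43.18; final concentrate = 538.91 kg/h.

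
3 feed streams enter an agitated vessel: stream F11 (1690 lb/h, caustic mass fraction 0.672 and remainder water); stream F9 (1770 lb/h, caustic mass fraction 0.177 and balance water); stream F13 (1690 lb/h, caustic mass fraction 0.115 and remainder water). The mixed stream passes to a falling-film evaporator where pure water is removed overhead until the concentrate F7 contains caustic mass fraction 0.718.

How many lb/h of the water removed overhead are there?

2861 lb/h

caustic entering = 1690×0.672 + 1770×0.177 + 1690×0.115 = 1643.3 lb/h.
All caustic reports to F7, so F7 = 1643.3/0.718 = 2288.7 lb/h.
Total feed = 5150 lb/h; overhead = 5150 − 2288.7 = 2861.3 lb/h.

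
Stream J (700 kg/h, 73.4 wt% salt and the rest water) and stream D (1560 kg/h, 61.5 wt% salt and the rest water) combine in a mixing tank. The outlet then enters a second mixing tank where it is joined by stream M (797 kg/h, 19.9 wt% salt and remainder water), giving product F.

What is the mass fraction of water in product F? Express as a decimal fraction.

Overall, product flow = 3057 kg/h.
water in = 700×0.266 + 1560×0.385 + 797×0.801 = 1425.2 kg/h.
water fraction in F = 0.466.

0.466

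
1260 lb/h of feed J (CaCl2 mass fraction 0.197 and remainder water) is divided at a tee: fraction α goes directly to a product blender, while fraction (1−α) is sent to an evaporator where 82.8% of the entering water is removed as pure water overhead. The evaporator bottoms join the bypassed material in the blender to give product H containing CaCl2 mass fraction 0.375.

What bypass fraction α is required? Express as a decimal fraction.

0.286

All 1260×0.197 = 248.22 lb/h of CaCl2 reaches H, so H = 248.22/0.375 = 661.92 lb/h and vapour = 598.08 lb/h.
The evaporator receives (1−α)·1260 of feed at 0.803 water and removes 0.828 of that water:
0.828×0.803×(1−α)×1260 = 598.08
(1−α) = 598.08/837.75 = 0.7139;  α = 0.2861.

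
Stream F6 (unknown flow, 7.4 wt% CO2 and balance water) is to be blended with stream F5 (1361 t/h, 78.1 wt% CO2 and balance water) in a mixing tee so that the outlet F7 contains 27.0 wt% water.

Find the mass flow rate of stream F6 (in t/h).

Let F6 be the unknown flow. Total out = 1361 + F6.
water balance: 298.06 + 0.926·F6 = 0.270·(1361 + F6)
(0.926 − 0.270)·F6 = 0.270×1361 − 298.06 = 69.411
F6 = 69.411 / 0.656 = 105.81 t/h

105.8 t/h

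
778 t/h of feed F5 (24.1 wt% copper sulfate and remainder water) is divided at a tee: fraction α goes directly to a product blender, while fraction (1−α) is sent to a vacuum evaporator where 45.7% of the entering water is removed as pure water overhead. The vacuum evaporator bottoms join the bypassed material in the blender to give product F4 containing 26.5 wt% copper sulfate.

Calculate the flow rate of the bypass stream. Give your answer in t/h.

All 778×0.241 = 187.5 t/h of copper sulfate reaches F4, so F4 = 187.5/0.265 = 707.54 t/h and vapour = 70.46 t/h.
The evaporator receives (1−α)·778 of feed at 0.759 water and removes 0.457 of that water:
0.457×0.759×(1−α)×778 = 70.46
(1−α) = 70.46/269.86 = 0.2611;  α = 0.7389.
Bypass flow = 0.7389×778 = 574.86 t/h.

574.9 t/h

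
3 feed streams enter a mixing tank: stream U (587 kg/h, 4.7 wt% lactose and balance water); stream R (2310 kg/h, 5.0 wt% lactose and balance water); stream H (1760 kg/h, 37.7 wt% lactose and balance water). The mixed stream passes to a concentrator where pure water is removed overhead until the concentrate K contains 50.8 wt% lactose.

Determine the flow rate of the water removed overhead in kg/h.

3069 kg/h

lactose entering = 587×0.047 + 2310×0.050 + 1760×0.377 = 806.61 kg/h.
All lactose reports to K, so K = 806.61/0.508 = 1587.8 kg/h.
Total feed = 4657 kg/h; overhead = 4657 − 1587.8 = 3069.2 kg/h.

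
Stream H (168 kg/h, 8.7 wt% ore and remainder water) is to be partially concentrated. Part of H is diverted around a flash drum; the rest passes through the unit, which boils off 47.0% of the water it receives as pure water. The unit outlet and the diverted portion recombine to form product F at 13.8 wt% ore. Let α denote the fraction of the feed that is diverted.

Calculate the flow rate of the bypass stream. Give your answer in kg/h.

All 168×0.087 = 14.616 kg/h of ore reaches F, so F = 14.616/0.138 = 105.91 kg/h and vapour = 62.087 kg/h.
The evaporator receives (1−α)·168 of feed at 0.913 water and removes 0.470 of that water:
0.470×0.913×(1−α)×168 = 62.087
(1−α) = 62.087/72.09 = 0.8612;  α = 0.1388.
Bypass flow = 0.1388×168 = 23.312 kg/h.

23.31 kg/h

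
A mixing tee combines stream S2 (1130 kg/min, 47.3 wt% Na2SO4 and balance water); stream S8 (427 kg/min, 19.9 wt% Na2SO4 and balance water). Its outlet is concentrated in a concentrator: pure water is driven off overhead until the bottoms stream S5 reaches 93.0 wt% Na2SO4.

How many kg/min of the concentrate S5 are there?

666.1 kg/min

Na2SO4 entering = 1130×0.473 + 427×0.199 = 619.46 kg/min.
All Na2SO4 reports to S5, so S5 = 619.46/0.930 = 666.09 kg/min.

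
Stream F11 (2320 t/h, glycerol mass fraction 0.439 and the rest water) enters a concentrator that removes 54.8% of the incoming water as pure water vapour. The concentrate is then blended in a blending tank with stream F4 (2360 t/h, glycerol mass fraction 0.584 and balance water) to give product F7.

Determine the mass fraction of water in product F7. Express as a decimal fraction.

Vapour removed = 0.548×0.561×2320 = 713.23 t/h; concentrate = 1606.8 t/h.
water reaching the mixer = 588.29 (from concentrate) + 2360×0.416 = 1570 t/h.
Product flow = 1606.8 + 2360 = 3966.8 t/h; water fraction = 0.396.

0.396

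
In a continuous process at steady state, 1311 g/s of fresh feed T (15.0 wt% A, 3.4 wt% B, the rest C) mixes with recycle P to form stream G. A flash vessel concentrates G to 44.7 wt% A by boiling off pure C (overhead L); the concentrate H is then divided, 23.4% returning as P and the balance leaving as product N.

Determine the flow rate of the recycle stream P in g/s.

134.4 g/s

Overall A balance (none leaves overhead): A in fresh feed = A in product, i.e. 1311×0.150 = (1−0.234)·H·0.447.
H = 196.65/(0.447×0.766) = 574.32 g/s.
Recycle P = 0.234×574.32 = 134.39 g/s.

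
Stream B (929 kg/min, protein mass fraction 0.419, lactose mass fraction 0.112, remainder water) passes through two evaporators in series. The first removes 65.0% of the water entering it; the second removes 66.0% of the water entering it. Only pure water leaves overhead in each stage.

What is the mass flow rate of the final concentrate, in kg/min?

water in feed = 929×0.469 = 435.7 kg/min.
After stage 1: water left = (1−0.650)×435.7 = 152.5; stream total = 645.79 kg/min.
After stage 2: water left = (1−0.660)×152.5 = 51.848; final concentrate = 545.15 kg/min.

545.1 kg/min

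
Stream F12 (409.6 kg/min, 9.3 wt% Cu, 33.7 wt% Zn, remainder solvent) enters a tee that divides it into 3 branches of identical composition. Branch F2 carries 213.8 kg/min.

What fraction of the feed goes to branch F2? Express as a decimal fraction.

0.522

Fraction to F2 = 213.8/409.6 = 0.5220.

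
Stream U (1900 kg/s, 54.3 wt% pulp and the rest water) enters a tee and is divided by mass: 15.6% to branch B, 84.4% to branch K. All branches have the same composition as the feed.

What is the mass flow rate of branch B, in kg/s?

296.4 kg/s

Branch B flow = 0.156×1900 = 296.4 kg/s.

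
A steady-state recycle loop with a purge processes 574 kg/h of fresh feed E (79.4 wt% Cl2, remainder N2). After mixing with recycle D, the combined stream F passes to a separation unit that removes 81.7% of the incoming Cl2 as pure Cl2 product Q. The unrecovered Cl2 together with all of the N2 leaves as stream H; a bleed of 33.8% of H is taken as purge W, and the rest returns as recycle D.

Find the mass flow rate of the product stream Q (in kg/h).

Cl2 in F: m_A = 574×0.794 + (1−0.338)·(1−0.817)·m_A, so m_A = 455.76/0.8789 = 518.58 kg/h.
Product Q = 0.817×518.58 = 423.68 kg/h.

423.7 kg/h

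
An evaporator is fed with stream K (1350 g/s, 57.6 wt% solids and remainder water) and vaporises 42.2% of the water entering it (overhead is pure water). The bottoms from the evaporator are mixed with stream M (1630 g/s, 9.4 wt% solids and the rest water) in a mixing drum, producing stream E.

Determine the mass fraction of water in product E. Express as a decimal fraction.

Vapour removed = 0.422×0.424×1350 = 241.55 g/s; concentrate = 1108.4 g/s.
water reaching the mixer = 330.85 (from concentrate) + 1630×0.906 = 1807.6 g/s.
Product flow = 1108.4 + 1630 = 2738.4 g/s; water fraction = 0.660.

0.660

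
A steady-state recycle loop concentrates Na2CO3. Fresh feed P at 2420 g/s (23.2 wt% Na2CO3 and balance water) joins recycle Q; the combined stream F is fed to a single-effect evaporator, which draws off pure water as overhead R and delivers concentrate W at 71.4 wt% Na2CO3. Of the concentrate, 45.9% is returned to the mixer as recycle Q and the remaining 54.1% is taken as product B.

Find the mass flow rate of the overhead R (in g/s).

1634 g/s

Overall Na2CO3 balance (none leaves overhead): Na2CO3 in fresh feed = Na2CO3 in product, i.e. 2420×0.232 = (1−0.459)·W·0.714.
W = 561.44/(0.714×0.541) = 1453.5 g/s.
Recycle Q = 0.459×1453.5 = 667.15 g/s.
Combined feed F = 2420 + 667.15 = 3087.1 g/s.
Overhead R = F − W = 3087.1 − 1453.5 = 1633.7 g/s.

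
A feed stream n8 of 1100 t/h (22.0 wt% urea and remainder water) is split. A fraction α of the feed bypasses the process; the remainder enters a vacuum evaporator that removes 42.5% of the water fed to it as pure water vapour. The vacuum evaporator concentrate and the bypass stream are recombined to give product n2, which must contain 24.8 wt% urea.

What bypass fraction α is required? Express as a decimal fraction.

All 1100×0.220 = 242 t/h of urea reaches n2, so n2 = 242/0.248 = 975.81 t/h and vapour = 124.19 t/h.
The evaporator receives (1−α)·1100 of feed at 0.780 water and removes 0.425 of that water:
0.425×0.780×(1−α)×1100 = 124.19
(1−α) = 124.19/364.65 = 0.3406;  α = 0.6594.

0.659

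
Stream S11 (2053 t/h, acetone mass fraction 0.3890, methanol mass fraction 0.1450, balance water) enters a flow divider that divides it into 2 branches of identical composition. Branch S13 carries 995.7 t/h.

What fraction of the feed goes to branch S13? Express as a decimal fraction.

0.485

Fraction to S13 = 995.7/2053 = 0.4850.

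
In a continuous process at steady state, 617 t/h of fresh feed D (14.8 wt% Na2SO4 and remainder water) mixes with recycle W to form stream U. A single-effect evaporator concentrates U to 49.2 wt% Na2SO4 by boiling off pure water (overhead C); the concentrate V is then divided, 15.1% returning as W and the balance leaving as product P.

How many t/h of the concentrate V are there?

218.6 t/h

Overall Na2SO4 balance (none leaves overhead): Na2SO4 in fresh feed = Na2SO4 in product, i.e. 617×0.148 = (1−0.151)·V·0.492.
V = 91.316/(0.492×0.849) = 218.61 t/h.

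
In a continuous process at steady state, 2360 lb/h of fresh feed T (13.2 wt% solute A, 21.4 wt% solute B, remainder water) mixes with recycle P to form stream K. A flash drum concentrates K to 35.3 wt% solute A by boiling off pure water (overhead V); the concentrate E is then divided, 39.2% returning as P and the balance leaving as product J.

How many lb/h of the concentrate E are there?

Overall solute A balance (none leaves overhead): solute A in fresh feed = solute A in product, i.e. 2360×0.132 = (1−0.392)·E·0.353.
E = 311.52/(0.353×0.608) = 1451.5 lb/h.

1451 lb/h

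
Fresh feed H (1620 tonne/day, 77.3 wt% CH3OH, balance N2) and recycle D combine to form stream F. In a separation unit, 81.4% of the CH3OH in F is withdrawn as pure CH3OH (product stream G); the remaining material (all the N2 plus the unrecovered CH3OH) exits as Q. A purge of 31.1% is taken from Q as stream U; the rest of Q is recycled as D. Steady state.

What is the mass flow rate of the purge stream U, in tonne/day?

N2 enters only via H and leaves only via the purge: 1620×0.227 = 0.311×(N2 in Q), and the separation unit passes all N2, so N2 in F = N2 in Q = 1182.4 tonne/day.
CH3OH in F: m_A = 1620×0.773 + (1−0.311)·(1−0.814)·m_A, so m_A = 1252.3/0.8718 = 1436.3 tonne/day.
Q = (1−0.814)×1436.3 + 1182.4 = 1449.6 tonne/day.
Purge U = 0.311×1449.6 = 450.83 tonne/day.

450.8 tonne/day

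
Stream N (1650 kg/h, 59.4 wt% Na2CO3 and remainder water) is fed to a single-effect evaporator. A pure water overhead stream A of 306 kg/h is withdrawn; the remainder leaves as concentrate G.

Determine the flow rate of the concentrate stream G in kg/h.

Concentrate = 1650 − 306 = 1344 kg/h.

1344 kg/h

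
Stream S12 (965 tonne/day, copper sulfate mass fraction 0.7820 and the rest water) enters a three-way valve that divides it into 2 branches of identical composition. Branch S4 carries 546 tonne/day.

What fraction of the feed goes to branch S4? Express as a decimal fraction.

0.566

Fraction to S4 = 546/965 = 0.5658.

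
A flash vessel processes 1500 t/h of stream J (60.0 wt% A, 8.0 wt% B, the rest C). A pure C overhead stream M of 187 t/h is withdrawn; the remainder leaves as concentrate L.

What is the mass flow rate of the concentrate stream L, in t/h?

Concentrate = 1500 − 187 = 1313 t/h.

1313 t/h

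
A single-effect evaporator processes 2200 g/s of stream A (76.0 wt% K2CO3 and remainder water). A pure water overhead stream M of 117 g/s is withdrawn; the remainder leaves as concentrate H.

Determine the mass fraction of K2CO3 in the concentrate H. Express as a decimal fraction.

0.803

K2CO3 is not removed: 2200×0.760 = 1672 g/s of K2CO3 enters H.
Concentrate = 2200 − 117 = 2083 g/s.
Mass fraction = 1672/2083 = 0.803.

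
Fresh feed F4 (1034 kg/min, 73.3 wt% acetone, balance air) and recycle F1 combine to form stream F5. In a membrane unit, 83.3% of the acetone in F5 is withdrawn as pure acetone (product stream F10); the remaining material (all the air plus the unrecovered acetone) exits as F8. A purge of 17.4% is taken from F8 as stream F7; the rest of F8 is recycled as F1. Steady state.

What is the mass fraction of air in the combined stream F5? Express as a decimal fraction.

air enters only via F4 and leaves only via the purge: 1034×0.267 = 0.174×(air in F8), and the membrane unit passes all air, so air in F5 = air in F8 = 1586.7 kg/min.
acetone in F5: m_A = 1034×0.733 + (1−0.174)·(1−0.833)·m_A, so m_A = 757.92/0.8621 = 879.2 kg/min.
F5 = 879.2 + 1586.7 = 2465.9 kg/min.
air fraction in F5 = 1586.7/2465.9 = 0.6435.

0.6435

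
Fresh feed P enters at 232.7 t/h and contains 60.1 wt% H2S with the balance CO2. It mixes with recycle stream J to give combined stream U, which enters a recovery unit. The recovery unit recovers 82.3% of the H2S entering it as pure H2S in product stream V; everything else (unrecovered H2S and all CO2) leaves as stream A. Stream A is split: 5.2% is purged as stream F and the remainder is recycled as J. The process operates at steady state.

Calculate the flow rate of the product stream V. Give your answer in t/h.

H2S in U: m_A = 232.7×0.601 + (1−0.052)·(1−0.823)·m_A, so m_A = 139.85/0.8322 = 168.05 t/h.
Product V = 0.823×168.05 = 138.31 t/h.

138.3 t/h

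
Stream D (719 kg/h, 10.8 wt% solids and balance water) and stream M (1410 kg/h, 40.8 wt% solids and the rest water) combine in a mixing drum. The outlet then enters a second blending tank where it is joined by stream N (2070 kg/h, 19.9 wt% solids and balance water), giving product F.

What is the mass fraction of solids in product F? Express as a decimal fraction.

0.254

Overall, product flow = 4199 kg/h.
solids in = 719×0.108 + 1410×0.408 + 2070×0.199 = 1064.9 kg/h.
solids fraction in F = 0.254.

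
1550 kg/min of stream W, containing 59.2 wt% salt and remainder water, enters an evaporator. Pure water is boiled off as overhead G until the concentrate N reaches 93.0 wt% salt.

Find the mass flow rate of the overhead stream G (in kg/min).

563.3 kg/min

salt is conserved: 1550×0.592 = 917.6 kg/min all reports to the concentrate.
Concentrate = 917.6/(target fraction) = 986.67 kg/min.
Overhead = 1550 − 986.67 = 563.33 kg/min.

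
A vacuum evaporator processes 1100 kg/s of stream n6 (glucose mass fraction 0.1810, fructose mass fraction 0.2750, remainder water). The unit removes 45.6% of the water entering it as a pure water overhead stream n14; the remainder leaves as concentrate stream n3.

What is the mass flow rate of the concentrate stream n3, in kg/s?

water entering = 1100×0.544 = 598.4 kg/s; overhead removed = 0.456×598.4 = 272.87 kg/s.
Concentrate = 1100 − 272.87 = 827.13 kg/s.

827.1 kg/s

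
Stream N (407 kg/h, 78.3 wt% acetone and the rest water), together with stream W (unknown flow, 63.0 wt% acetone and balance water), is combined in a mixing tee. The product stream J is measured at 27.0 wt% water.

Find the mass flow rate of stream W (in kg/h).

215.7 kg/h

Let W be the unknown flow. Total out = 407 + W.
water balance: 88.319 + 0.370·W = 0.270·(407 + W)
(0.370 − 0.270)·W = 0.270×407 − 88.319 = 21.571
W = 21.571 / 0.100 = 215.71 kg/h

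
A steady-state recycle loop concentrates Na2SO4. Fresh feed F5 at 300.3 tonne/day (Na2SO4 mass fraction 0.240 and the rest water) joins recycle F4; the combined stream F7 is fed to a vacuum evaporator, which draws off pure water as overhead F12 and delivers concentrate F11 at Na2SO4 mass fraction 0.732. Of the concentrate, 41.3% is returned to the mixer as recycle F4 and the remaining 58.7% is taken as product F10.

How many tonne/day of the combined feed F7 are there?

369.6 tonne/day

Overall Na2SO4 balance (none leaves overhead): Na2SO4 in fresh feed = Na2SO4 in product, i.e. 300.3×0.240 = (1−0.413)·F11·0.732.
F11 = 72.072/(0.732×0.587) = 167.73 tonne/day.
Recycle F4 = 0.413×167.73 = 69.274 tonne/day.
Combined feed F7 = 300.3 + 69.274 = 369.57 tonne/day.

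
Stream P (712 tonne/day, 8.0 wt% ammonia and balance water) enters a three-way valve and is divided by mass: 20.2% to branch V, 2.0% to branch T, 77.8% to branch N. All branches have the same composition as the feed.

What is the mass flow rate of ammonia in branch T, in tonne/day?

1.139 tonne/day

Branch T total = 0.020×712 = 14.24 tonne/day.
ammonia in T = 0.080×14.24 = 1.1392 tonne/day.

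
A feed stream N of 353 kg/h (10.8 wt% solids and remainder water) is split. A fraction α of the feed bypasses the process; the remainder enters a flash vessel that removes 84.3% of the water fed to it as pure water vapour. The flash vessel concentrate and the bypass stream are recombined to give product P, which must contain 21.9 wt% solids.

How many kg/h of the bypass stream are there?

All 353×0.108 = 38.124 kg/h of solids reaches P, so P = 38.124/0.219 = 174.08 kg/h and vapour = 178.92 kg/h.
The evaporator receives (1−α)·353 of feed at 0.892 water and removes 0.843 of that water:
0.843×0.892×(1−α)×353 = 178.92
(1−α) = 178.92/265.44 = 0.6740;  α = 0.3260.
Bypass flow = 0.3260×353 = 115.06 kg/h.

115.1 kg/h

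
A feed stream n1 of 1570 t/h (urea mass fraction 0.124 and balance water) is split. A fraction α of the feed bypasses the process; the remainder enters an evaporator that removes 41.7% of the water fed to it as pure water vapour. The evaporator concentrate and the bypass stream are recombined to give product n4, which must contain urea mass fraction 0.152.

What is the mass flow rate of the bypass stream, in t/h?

778.3 t/h

All 1570×0.124 = 194.68 t/h of urea reaches n4, so n4 = 194.68/0.152 = 1280.8 t/h and vapour = 289.21 t/h.
The evaporator receives (1−α)·1570 of feed at 0.876 water and removes 0.417 of that water:
0.417×0.876×(1−α)×1570 = 289.21
(1−α) = 289.21/573.51 = 0.5043;  α = 0.4957.
Bypass flow = 0.4957×1570 = 778.28 t/h.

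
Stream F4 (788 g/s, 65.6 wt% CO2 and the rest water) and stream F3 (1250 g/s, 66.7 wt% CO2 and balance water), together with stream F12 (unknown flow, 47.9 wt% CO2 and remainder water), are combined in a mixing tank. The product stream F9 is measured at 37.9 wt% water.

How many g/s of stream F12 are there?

599.2 g/s

Let F12 be the unknown flow. Total out = 2038 + F12.
water balance: 687.32 + 0.521·F12 = 0.379·(2038 + F12)
(0.521 − 0.379)·F12 = 0.379×2038 − 687.32 = 85.08
F12 = 85.08 / 0.142 = 599.15 g/s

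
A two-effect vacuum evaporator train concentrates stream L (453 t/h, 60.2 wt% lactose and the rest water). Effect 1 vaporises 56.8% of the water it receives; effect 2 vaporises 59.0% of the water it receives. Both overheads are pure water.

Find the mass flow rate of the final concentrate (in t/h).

304.6 t/h

water in feed = 453×0.398 = 180.29 t/h.
After stage 1: water left = (1−0.568)×180.29 = 77.887; stream total = 350.59 t/h.
After stage 2: water left = (1−0.590)×77.887 = 31.934; final concentrate = 304.64 t/h.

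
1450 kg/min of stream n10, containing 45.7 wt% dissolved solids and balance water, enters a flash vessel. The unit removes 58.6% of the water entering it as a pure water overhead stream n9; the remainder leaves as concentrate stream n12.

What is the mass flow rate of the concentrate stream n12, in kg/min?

988.6 kg/min

water entering = 1450×0.543 = 787.35 kg/min; overhead removed = 0.586×787.35 = 461.39 kg/min.
Concentrate = 1450 − 461.39 = 988.61 kg/min.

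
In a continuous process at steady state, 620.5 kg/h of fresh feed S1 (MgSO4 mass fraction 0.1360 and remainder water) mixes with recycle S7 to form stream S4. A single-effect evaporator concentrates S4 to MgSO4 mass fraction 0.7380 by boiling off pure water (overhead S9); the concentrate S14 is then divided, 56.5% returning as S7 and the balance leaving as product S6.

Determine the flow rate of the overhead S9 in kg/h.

506.2 kg/h

Overall MgSO4 balance (none leaves overhead): MgSO4 in fresh feed = MgSO4 in product, i.e. 620.5×0.136 = (1−0.565)·S14·0.738.
S14 = 84.388/(0.738×0.435) = 262.87 kg/h.
Recycle S7 = 0.565×262.87 = 148.52 kg/h.
Combined feed S4 = 620.5 + 148.52 = 769.02 kg/h.
Overhead S9 = S4 − S14 = 769.02 − 262.87 = 506.15 kg/h.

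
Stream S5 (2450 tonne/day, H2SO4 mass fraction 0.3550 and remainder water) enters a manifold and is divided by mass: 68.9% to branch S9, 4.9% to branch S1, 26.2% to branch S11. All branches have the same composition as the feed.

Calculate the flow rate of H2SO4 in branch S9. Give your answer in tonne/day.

599.3 tonne/day

Branch S9 total = 0.689×2450 = 1688 tonne/day.
H2SO4 in S9 = 0.355×1688 = 599.26 tonne/day.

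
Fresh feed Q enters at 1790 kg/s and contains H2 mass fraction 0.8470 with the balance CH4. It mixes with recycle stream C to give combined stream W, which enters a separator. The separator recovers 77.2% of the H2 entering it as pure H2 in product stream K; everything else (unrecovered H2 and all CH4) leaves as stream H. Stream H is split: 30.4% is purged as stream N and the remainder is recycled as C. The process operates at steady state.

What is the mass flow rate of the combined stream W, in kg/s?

2703 kg/s

CH4 enters only via Q and leaves only via the purge: 1790×0.153 = 0.304×(CH4 in H), and the separator passes all CH4, so CH4 in W = CH4 in H = 900.89 kg/s.
H2 in W: m_A = 1790×0.847 + (1−0.304)·(1−0.772)·m_A, so m_A = 1516.1/0.8413 = 1802.1 kg/s.
W = 1802.1 + 900.89 = 2703 kg/s.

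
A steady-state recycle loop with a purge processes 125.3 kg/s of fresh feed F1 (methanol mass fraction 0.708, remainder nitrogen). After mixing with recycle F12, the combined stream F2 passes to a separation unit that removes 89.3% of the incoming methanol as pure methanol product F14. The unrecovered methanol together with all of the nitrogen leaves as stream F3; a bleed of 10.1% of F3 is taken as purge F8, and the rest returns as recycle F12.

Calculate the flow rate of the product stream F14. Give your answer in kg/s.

87.65 kg/s

methanol in F2: m_A = 125.3×0.708 + (1−0.101)·(1−0.893)·m_A, so m_A = 88.712/0.9038 = 98.154 kg/s.
Product F14 = 0.893×98.154 = 87.652 kg/s.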